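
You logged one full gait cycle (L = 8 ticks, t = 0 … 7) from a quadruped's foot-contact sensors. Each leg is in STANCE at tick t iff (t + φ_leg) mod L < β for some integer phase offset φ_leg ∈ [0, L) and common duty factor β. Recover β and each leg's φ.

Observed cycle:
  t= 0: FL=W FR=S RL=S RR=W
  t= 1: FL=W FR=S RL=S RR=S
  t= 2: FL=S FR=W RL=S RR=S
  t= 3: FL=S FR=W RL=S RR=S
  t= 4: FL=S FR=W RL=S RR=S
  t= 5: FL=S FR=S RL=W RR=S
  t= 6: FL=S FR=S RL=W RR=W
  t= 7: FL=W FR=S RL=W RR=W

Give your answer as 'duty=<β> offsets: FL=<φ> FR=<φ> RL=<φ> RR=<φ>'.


duty=5 offsets: FL=6 FR=3 RL=0 RR=7

duty β = stance ticks per leg = 5
FL: stance ticks = 5; W→S at t=2 → φ=6
FR: stance ticks = 5; W→S at t=5 → φ=3
RL: stance ticks = 5; W→S at t=0 → φ=0
RR: stance ticks = 5; W→S at t=1 → φ=7


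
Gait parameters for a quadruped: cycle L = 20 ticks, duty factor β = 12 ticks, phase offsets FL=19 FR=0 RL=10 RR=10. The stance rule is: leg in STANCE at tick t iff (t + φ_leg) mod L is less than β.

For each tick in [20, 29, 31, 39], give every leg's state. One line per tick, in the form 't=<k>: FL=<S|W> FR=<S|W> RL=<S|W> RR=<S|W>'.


t=20: phase=(19,0,10,10) vs β=12 → FL=W FR=S RL=S RR=S
t=29: phase=(8,9,19,19) vs β=12 → FL=S FR=S RL=W RR=W
t=31: phase=(10,11,1,1) vs β=12 → FL=S FR=S RL=S RR=S
t=39: phase=(18,19,9,9) vs β=12 → FL=W FR=W RL=S RR=S

t=20: FL=W FR=S RL=S RR=S
t=29: FL=S FR=S RL=W RR=W
t=31: FL=S FR=S RL=S RR=S
t=39: FL=W FR=W RL=S RR=S


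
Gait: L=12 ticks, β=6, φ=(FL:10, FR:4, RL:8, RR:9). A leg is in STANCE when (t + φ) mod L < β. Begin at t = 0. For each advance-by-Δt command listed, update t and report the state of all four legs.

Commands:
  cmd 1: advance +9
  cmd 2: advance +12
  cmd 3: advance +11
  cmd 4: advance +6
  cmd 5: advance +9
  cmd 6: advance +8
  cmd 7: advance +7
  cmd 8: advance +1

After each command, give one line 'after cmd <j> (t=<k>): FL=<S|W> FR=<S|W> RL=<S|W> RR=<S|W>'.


start t=0: FL=W FR=S RL=W RR=W
cmd 1: advance +9 → t=9, phase=(7,1,5,6) → FL=W FR=S RL=S RR=W
cmd 2: advance +12 → t=21, phase=(7,1,5,6) → FL=W FR=S RL=S RR=W
cmd 3: advance +11 → t=32, phase=(6,0,4,5) → FL=W FR=S RL=S RR=S
cmd 4: advance +6 → t=38, phase=(0,6,10,11) → FL=S FR=W RL=W RR=W
cmd 5: advance +9 → t=47, phase=(9,3,7,8) → FL=W FR=S RL=W RR=W
cmd 6: advance +8 → t=55, phase=(5,11,3,4) → FL=S FR=W RL=S RR=S
cmd 7: advance +7 → t=62, phase=(0,6,10,11) → FL=S FR=W RL=W RR=W
cmd 8: advance +1 → t=63, phase=(1,7,11,0) → FL=S FR=W RL=W RR=S

after cmd 1 (t=9): FL=W FR=S RL=S RR=W
after cmd 2 (t=21): FL=W FR=S RL=S RR=W
after cmd 3 (t=32): FL=W FR=S RL=S RR=S
after cmd 4 (t=38): FL=S FR=W RL=W RR=W
after cmd 5 (t=47): FL=W FR=S RL=W RR=W
after cmd 6 (t=55): FL=S FR=W RL=S RR=S
after cmd 7 (t=62): FL=S FR=W RL=W RR=W
after cmd 8 (t=63): FL=S FR=W RL=W RR=S


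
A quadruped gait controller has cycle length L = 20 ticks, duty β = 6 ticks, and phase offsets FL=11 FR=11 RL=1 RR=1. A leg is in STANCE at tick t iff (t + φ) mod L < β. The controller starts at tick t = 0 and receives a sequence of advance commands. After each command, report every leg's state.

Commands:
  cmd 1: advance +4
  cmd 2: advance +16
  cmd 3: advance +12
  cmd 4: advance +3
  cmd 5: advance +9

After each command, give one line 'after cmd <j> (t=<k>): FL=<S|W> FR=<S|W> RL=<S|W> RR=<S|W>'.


after cmd 1 (t=4): FL=W FR=W RL=S RR=S
after cmd 2 (t=20): FL=W FR=W RL=S RR=S
after cmd 3 (t=32): FL=S FR=S RL=W RR=W
after cmd 4 (t=35): FL=W FR=W RL=W RR=W
after cmd 5 (t=44): FL=W FR=W RL=S RR=S

start t=0: FL=W FR=W RL=S RR=S
cmd 1: advance +4 → t=4, phase=(15,15,5,5) → FL=W FR=W RL=S RR=S
cmd 2: advance +16 → t=20, phase=(11,11,1,1) → FL=W FR=W RL=S RR=S
cmd 3: advance +12 → t=32, phase=(3,3,13,13) → FL=S FR=S RL=W RR=W
cmd 4: advance +3 → t=35, phase=(6,6,16,16) → FL=W FR=W RL=W RR=W
cmd 5: advance +9 → t=44, phase=(15,15,5,5) → FL=W FR=W RL=S RR=S


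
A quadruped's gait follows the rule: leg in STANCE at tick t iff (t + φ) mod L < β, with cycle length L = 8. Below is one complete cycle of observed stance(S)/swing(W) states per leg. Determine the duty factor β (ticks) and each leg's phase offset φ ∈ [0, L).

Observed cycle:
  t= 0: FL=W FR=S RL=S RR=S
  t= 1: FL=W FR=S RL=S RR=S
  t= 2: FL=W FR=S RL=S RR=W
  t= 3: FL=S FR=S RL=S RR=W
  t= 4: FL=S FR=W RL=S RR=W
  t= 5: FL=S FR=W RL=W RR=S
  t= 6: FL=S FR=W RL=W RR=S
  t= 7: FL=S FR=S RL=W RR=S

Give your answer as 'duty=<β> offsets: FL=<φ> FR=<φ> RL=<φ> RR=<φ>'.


duty β = stance ticks per leg = 5
FL: stance ticks = 5; W→S at t=3 → φ=5
FR: stance ticks = 5; W→S at t=7 → φ=1
RL: stance ticks = 5; W→S at t=0 → φ=0
RR: stance ticks = 5; W→S at t=5 → φ=3

duty=5 offsets: FL=5 FR=1 RL=0 RR=3


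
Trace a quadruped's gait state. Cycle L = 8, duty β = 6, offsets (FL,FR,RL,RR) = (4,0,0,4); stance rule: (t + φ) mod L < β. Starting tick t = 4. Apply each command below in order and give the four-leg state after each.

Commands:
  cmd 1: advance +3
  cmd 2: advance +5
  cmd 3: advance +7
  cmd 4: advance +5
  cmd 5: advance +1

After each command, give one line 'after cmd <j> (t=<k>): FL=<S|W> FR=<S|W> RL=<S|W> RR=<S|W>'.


after cmd 1 (t=7): FL=S FR=W RL=W RR=S
after cmd 2 (t=12): FL=S FR=S RL=S RR=S
after cmd 3 (t=19): FL=W FR=S RL=S RR=W
after cmd 4 (t=24): FL=S FR=S RL=S RR=S
after cmd 5 (t=25): FL=S FR=S RL=S RR=S

start t=4: FL=S FR=S RL=S RR=S
cmd 1: advance +3 → t=7, phase=(3,7,7,3) → FL=S FR=W RL=W RR=S
cmd 2: advance +5 → t=12, phase=(0,4,4,0) → FL=S FR=S RL=S RR=S
cmd 3: advance +7 → t=19, phase=(7,3,3,7) → FL=W FR=S RL=S RR=W
cmd 4: advance +5 → t=24, phase=(4,0,0,4) → FL=S FR=S RL=S RR=S
cmd 5: advance +1 → t=25, phase=(5,1,1,5) → FL=S FR=S RL=S RR=S


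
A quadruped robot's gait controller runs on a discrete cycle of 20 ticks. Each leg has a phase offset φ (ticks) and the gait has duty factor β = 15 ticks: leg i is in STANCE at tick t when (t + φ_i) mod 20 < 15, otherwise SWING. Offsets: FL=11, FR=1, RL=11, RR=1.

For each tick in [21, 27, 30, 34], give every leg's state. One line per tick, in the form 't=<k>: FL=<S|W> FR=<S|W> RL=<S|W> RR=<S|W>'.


t=21: phase=(12,2,12,2) vs β=15 → FL=S FR=S RL=S RR=S
t=27: phase=(18,8,18,8) vs β=15 → FL=W FR=S RL=W RR=S
t=30: phase=(1,11,1,11) vs β=15 → FL=S FR=S RL=S RR=S
t=34: phase=(5,15,5,15) vs β=15 → FL=S FR=W RL=S RR=W

t=21: FL=S FR=S RL=S RR=S
t=27: FL=W FR=S RL=W RR=S
t=30: FL=S FR=S RL=S RR=S
t=34: FL=S FR=W RL=S RR=W


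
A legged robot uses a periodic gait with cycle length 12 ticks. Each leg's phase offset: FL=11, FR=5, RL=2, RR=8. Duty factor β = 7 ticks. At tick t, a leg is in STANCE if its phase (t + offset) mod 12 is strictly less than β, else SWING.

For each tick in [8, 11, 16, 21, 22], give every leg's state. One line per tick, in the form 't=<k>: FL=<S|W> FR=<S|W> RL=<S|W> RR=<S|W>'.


t=8: phase=(7,1,10,4) vs β=7 → FL=W FR=S RL=W RR=S
t=11: phase=(10,4,1,7) vs β=7 → FL=W FR=S RL=S RR=W
t=16: phase=(3,9,6,0) vs β=7 → FL=S FR=W RL=S RR=S
t=21: phase=(8,2,11,5) vs β=7 → FL=W FR=S RL=W RR=S
t=22: phase=(9,3,0,6) vs β=7 → FL=W FR=S RL=S RR=S

t=8: FL=W FR=S RL=W RR=S
t=11: FL=W FR=S RL=S RR=W
t=16: FL=S FR=W RL=S RR=S
t=21: FL=W FR=S RL=W RR=S
t=22: FL=W FR=S RL=S RR=S


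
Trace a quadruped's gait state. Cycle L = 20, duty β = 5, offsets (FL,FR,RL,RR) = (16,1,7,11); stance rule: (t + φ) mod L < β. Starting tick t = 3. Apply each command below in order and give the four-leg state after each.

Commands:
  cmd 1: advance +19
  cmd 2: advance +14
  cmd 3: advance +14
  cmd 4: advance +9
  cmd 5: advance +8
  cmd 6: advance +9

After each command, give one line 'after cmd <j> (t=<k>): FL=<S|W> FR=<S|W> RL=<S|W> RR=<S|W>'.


start t=3: FL=W FR=S RL=W RR=W
cmd 1: advance +19 → t=22, phase=(18,3,9,13) → FL=W FR=S RL=W RR=W
cmd 2: advance +14 → t=36, phase=(12,17,3,7) → FL=W FR=W RL=S RR=W
cmd 3: advance +14 → t=50, phase=(6,11,17,1) → FL=W FR=W RL=W RR=S
cmd 4: advance +9 → t=59, phase=(15,0,6,10) → FL=W FR=S RL=W RR=W
cmd 5: advance +8 → t=67, phase=(3,8,14,18) → FL=S FR=W RL=W RR=W
cmd 6: advance +9 → t=76, phase=(12,17,3,7) → FL=W FR=W RL=S RR=W

after cmd 1 (t=22): FL=W FR=S RL=W RR=W
after cmd 2 (t=36): FL=W FR=W RL=S RR=W
after cmd 3 (t=50): FL=W FR=W RL=W RR=S
after cmd 4 (t=59): FL=W FR=S RL=W RR=W
after cmd 5 (t=67): FL=S FR=W RL=W RR=W
after cmd 6 (t=76): FL=W FR=W RL=S RR=W


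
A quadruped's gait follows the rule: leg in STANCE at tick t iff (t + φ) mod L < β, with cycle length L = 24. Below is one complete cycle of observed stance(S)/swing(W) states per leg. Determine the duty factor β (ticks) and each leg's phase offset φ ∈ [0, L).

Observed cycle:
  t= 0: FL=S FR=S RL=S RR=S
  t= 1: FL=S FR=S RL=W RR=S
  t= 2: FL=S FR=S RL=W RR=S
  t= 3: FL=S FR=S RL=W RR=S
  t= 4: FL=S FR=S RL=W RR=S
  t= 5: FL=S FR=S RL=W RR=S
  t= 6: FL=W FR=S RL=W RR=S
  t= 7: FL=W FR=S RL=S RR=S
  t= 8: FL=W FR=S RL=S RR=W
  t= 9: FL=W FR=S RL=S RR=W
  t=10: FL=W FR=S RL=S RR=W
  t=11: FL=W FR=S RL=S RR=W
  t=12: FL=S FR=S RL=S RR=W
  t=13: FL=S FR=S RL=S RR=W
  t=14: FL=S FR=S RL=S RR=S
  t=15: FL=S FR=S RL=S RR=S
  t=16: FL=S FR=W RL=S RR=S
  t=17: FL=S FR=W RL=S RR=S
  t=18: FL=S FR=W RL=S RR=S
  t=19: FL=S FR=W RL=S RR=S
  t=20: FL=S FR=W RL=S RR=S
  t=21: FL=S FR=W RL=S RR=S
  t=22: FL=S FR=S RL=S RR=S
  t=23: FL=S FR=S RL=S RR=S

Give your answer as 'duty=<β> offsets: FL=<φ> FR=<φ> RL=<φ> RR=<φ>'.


duty β = stance ticks per leg = 18
FL: stance ticks = 18; W→S at t=12 → φ=12
FR: stance ticks = 18; W→S at t=22 → φ=2
RL: stance ticks = 18; W→S at t=7 → φ=17
RR: stance ticks = 18; W→S at t=14 → φ=10

duty=18 offsets: FL=12 FR=2 RL=17 RR=10


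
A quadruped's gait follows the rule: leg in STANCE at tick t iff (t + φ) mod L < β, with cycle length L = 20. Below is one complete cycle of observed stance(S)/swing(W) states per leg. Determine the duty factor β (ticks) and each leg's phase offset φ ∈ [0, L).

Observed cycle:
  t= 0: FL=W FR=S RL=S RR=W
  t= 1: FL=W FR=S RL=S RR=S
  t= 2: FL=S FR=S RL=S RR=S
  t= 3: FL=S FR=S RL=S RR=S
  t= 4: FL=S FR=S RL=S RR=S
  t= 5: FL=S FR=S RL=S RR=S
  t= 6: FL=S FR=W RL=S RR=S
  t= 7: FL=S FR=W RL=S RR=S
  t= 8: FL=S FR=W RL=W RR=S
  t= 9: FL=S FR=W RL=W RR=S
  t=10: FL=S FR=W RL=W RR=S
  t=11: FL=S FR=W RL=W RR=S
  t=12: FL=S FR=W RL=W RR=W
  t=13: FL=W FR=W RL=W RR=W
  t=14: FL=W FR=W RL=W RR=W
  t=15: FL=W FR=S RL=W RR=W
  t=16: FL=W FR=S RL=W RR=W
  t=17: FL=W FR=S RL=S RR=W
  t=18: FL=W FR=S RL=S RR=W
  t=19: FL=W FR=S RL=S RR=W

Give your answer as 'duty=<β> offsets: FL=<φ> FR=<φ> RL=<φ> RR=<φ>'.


duty β = stance ticks per leg = 11
FL: stance ticks = 11; W→S at t=2 → φ=18
FR: stance ticks = 11; W→S at t=15 → φ=5
RL: stance ticks = 11; W→S at t=17 → φ=3
RR: stance ticks = 11; W→S at t=1 → φ=19

duty=11 offsets: FL=18 FR=5 RL=3 RR=19


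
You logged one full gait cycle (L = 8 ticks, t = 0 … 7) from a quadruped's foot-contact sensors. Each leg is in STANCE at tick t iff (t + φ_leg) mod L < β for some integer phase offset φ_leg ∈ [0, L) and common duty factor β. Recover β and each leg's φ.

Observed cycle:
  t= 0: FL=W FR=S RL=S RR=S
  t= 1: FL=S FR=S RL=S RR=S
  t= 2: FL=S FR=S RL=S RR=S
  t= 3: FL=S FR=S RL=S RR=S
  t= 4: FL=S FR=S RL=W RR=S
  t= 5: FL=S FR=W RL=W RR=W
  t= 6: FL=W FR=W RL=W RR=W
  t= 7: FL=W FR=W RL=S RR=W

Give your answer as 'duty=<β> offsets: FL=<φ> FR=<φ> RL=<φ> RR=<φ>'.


duty=5 offsets: FL=7 FR=0 RL=1 RR=0

duty β = stance ticks per leg = 5
FL: stance ticks = 5; W→S at t=1 → φ=7
FR: stance ticks = 5; W→S at t=0 → φ=0
RL: stance ticks = 5; W→S at t=7 → φ=1
RR: stance ticks = 5; W→S at t=0 → φ=0


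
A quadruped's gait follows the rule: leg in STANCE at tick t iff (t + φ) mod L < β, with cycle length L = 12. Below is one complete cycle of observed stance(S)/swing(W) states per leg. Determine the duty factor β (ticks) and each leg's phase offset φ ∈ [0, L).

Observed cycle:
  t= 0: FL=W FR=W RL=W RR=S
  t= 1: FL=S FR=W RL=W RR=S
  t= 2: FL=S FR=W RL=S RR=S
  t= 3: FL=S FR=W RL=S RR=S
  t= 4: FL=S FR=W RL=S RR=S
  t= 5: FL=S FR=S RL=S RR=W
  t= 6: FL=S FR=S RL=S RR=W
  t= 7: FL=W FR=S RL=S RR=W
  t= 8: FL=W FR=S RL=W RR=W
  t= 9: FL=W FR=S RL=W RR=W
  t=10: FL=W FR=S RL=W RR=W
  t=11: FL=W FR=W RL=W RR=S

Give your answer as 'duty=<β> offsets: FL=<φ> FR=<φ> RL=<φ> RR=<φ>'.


duty=6 offsets: FL=11 FR=7 RL=10 RR=1

duty β = stance ticks per leg = 6
FL: stance ticks = 6; W→S at t=1 → φ=11
FR: stance ticks = 6; W→S at t=5 → φ=7
RL: stance ticks = 6; W→S at t=2 → φ=10
RR: stance ticks = 6; W→S at t=11 → φ=1


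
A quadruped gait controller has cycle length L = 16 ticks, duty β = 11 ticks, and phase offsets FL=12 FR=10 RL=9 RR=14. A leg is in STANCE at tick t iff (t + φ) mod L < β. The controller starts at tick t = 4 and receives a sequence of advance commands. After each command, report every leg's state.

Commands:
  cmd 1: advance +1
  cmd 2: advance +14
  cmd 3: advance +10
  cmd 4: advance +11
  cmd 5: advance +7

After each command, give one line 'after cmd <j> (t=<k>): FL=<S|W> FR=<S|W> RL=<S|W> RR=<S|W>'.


start t=4: FL=S FR=W RL=W RR=S
cmd 1: advance +1 → t=5, phase=(1,15,14,3) → FL=S FR=W RL=W RR=S
cmd 2: advance +14 → t=19, phase=(15,13,12,1) → FL=W FR=W RL=W RR=S
cmd 3: advance +10 → t=29, phase=(9,7,6,11) → FL=S FR=S RL=S RR=W
cmd 4: advance +11 → t=40, phase=(4,2,1,6) → FL=S FR=S RL=S RR=S
cmd 5: advance +7 → t=47, phase=(11,9,8,13) → FL=W FR=S RL=S RR=W

after cmd 1 (t=5): FL=S FR=W RL=W RR=S
after cmd 2 (t=19): FL=W FR=W RL=W RR=S
after cmd 3 (t=29): FL=S FR=S RL=S RR=W
after cmd 4 (t=40): FL=S FR=S RL=S RR=S
after cmd 5 (t=47): FL=W FR=S RL=S RR=W


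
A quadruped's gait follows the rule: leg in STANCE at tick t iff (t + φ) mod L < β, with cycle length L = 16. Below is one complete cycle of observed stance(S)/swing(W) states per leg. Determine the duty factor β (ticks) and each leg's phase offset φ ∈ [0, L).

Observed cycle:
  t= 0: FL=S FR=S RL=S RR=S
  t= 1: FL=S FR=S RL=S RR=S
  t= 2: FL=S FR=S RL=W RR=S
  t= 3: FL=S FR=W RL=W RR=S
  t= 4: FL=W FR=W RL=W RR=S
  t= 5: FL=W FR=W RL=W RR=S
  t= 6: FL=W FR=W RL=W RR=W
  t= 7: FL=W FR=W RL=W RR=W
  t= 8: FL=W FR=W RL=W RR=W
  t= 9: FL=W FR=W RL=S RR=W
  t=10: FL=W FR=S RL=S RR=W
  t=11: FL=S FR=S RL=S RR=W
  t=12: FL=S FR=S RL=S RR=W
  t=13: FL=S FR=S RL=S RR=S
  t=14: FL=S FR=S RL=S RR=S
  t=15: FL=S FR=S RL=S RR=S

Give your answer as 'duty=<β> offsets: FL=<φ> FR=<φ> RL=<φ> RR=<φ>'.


duty β = stance ticks per leg = 9
FL: stance ticks = 9; W→S at t=11 → φ=5
FR: stance ticks = 9; W→S at t=10 → φ=6
RL: stance ticks = 9; W→S at t=9 → φ=7
RR: stance ticks = 9; W→S at t=13 → φ=3

duty=9 offsets: FL=5 FR=6 RL=7 RR=3


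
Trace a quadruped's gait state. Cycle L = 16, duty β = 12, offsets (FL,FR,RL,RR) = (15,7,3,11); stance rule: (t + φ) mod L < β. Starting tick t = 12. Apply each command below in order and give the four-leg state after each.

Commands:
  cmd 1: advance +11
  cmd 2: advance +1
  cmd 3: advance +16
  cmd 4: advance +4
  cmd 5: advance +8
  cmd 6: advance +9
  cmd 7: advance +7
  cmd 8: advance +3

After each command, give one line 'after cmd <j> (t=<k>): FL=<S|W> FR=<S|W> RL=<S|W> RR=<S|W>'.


start t=12: FL=S FR=S RL=W RR=S
cmd 1: advance +11 → t=23, phase=(6,14,10,2) → FL=S FR=W RL=S RR=S
cmd 2: advance +1 → t=24, phase=(7,15,11,3) → FL=S FR=W RL=S RR=S
cmd 3: advance +16 → t=40, phase=(7,15,11,3) → FL=S FR=W RL=S RR=S
cmd 4: advance +4 → t=44, phase=(11,3,15,7) → FL=S FR=S RL=W RR=S
cmd 5: advance +8 → t=52, phase=(3,11,7,15) → FL=S FR=S RL=S RR=W
cmd 6: advance +9 → t=61, phase=(12,4,0,8) → FL=W FR=S RL=S RR=S
cmd 7: advance +7 → t=68, phase=(3,11,7,15) → FL=S FR=S RL=S RR=W
cmd 8: advance +3 → t=71, phase=(6,14,10,2) → FL=S FR=W RL=S RR=S

after cmd 1 (t=23): FL=S FR=W RL=S RR=S
after cmd 2 (t=24): FL=S FR=W RL=S RR=S
after cmd 3 (t=40): FL=S FR=W RL=S RR=S
after cmd 4 (t=44): FL=S FR=S RL=W RR=S
after cmd 5 (t=52): FL=S FR=S RL=S RR=W
after cmd 6 (t=61): FL=W FR=S RL=S RR=S
after cmd 7 (t=68): FL=S FR=S RL=S RR=W
after cmd 8 (t=71): FL=S FR=W RL=S RR=S


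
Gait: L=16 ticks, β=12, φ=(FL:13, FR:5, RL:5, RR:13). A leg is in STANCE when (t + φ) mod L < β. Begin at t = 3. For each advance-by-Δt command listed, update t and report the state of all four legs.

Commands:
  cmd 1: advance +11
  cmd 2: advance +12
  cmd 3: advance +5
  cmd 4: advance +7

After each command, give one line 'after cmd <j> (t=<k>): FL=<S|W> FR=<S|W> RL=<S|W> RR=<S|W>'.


after cmd 1 (t=14): FL=S FR=S RL=S RR=S
after cmd 2 (t=26): FL=S FR=W RL=W RR=S
after cmd 3 (t=31): FL=W FR=S RL=S RR=W
after cmd 4 (t=38): FL=S FR=S RL=S RR=S

start t=3: FL=S FR=S RL=S RR=S
cmd 1: advance +11 → t=14, phase=(11,3,3,11) → FL=S FR=S RL=S RR=S
cmd 2: advance +12 → t=26, phase=(7,15,15,7) → FL=S FR=W RL=W RR=S
cmd 3: advance +5 → t=31, phase=(12,4,4,12) → FL=W FR=S RL=S RR=W
cmd 4: advance +7 → t=38, phase=(3,11,11,3) → FL=S FR=S RL=S RR=S


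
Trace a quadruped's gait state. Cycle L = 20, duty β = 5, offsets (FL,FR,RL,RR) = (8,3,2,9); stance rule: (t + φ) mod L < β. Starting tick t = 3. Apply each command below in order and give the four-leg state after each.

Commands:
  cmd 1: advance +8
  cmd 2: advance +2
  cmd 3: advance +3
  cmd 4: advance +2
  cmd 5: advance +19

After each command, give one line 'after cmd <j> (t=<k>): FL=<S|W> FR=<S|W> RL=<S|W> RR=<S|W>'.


after cmd 1 (t=11): FL=W FR=W RL=W RR=S
after cmd 2 (t=13): FL=S FR=W RL=W RR=S
after cmd 3 (t=16): FL=S FR=W RL=W RR=W
after cmd 4 (t=18): FL=W FR=S RL=S RR=W
after cmd 5 (t=37): FL=W FR=S RL=W RR=W

start t=3: FL=W FR=W RL=W RR=W
cmd 1: advance +8 → t=11, phase=(19,14,13,0) → FL=W FR=W RL=W RR=S
cmd 2: advance +2 → t=13, phase=(1,16,15,2) → FL=S FR=W RL=W RR=S
cmd 3: advance +3 → t=16, phase=(4,19,18,5) → FL=S FR=W RL=W RR=W
cmd 4: advance +2 → t=18, phase=(6,1,0,7) → FL=W FR=S RL=S RR=W
cmd 5: advance +19 → t=37, phase=(5,0,19,6) → FL=W FR=S RL=W RR=W


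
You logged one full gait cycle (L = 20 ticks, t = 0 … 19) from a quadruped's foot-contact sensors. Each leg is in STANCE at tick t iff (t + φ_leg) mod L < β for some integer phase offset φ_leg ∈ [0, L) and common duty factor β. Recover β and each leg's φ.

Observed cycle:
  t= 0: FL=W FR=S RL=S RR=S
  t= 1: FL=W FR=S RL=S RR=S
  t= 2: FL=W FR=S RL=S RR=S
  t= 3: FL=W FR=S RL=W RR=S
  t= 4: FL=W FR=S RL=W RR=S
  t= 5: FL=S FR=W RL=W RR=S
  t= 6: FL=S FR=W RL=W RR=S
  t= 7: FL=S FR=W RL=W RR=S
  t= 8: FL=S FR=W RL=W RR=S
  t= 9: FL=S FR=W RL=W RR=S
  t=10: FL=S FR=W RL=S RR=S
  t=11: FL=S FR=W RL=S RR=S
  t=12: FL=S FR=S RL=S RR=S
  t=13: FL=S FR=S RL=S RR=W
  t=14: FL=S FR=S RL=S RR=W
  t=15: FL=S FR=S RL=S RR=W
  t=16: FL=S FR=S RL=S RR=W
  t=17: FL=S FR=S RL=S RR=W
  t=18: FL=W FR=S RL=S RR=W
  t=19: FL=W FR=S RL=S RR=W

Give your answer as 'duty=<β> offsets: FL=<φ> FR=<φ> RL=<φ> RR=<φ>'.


duty=13 offsets: FL=15 FR=8 RL=10 RR=0

duty β = stance ticks per leg = 13
FL: stance ticks = 13; W→S at t=5 → φ=15
FR: stance ticks = 13; W→S at t=12 → φ=8
RL: stance ticks = 13; W→S at t=10 → φ=10
RR: stance ticks = 13; W→S at t=0 → φ=0


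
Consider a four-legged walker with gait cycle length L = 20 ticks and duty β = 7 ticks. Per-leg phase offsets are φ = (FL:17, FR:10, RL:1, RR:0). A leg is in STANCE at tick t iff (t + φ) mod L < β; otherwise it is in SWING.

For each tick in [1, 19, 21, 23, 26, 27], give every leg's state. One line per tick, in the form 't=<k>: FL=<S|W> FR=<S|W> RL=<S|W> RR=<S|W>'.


t=1: phase=(18,11,2,1) vs β=7 → FL=W FR=W RL=S RR=S
t=19: phase=(16,9,0,19) vs β=7 → FL=W FR=W RL=S RR=W
t=21: phase=(18,11,2,1) vs β=7 → FL=W FR=W RL=S RR=S
t=23: phase=(0,13,4,3) vs β=7 → FL=S FR=W RL=S RR=S
t=26: phase=(3,16,7,6) vs β=7 → FL=S FR=W RL=W RR=S
t=27: phase=(4,17,8,7) vs β=7 → FL=S FR=W RL=W RR=W

t=1: FL=W FR=W RL=S RR=S
t=19: FL=W FR=W RL=S RR=W
t=21: FL=W FR=W RL=S RR=S
t=23: FL=S FR=W RL=S RR=S
t=26: FL=S FR=W RL=W RR=S
t=27: FL=S FR=W RL=W RR=W


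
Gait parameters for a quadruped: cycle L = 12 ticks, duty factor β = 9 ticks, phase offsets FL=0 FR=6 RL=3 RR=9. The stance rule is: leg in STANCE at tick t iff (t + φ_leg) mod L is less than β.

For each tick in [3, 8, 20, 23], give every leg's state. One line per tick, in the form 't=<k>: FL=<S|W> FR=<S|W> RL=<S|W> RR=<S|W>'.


t=3: FL=S FR=W RL=S RR=S
t=8: FL=S FR=S RL=W RR=S
t=20: FL=S FR=S RL=W RR=S
t=23: FL=W FR=S RL=S RR=S

t=3: phase=(3,9,6,0) vs β=9 → FL=S FR=W RL=S RR=S
t=8: phase=(8,2,11,5) vs β=9 → FL=S FR=S RL=W RR=S
t=20: phase=(8,2,11,5) vs β=9 → FL=S FR=S RL=W RR=S
t=23: phase=(11,5,2,8) vs β=9 → FL=W FR=S RL=S RR=S


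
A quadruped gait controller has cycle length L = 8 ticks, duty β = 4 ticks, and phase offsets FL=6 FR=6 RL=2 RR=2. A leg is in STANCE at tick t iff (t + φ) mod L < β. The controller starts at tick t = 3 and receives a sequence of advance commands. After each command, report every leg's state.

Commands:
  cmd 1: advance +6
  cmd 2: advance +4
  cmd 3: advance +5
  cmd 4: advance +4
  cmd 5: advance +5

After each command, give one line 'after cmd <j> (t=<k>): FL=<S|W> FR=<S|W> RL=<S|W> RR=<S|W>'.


start t=3: FL=S FR=S RL=W RR=W
cmd 1: advance +6 → t=9, phase=(7,7,3,3) → FL=W FR=W RL=S RR=S
cmd 2: advance +4 → t=13, phase=(3,3,7,7) → FL=S FR=S RL=W RR=W
cmd 3: advance +5 → t=18, phase=(0,0,4,4) → FL=S FR=S RL=W RR=W
cmd 4: advance +4 → t=22, phase=(4,4,0,0) → FL=W FR=W RL=S RR=S
cmd 5: advance +5 → t=27, phase=(1,1,5,5) → FL=S FR=S RL=W RR=W

after cmd 1 (t=9): FL=W FR=W RL=S RR=S
after cmd 2 (t=13): FL=S FR=S RL=W RR=W
after cmd 3 (t=18): FL=S FR=S RL=W RR=W
after cmd 4 (t=22): FL=W FR=W RL=S RR=S
after cmd 5 (t=27): FL=S FR=S RL=W RR=W


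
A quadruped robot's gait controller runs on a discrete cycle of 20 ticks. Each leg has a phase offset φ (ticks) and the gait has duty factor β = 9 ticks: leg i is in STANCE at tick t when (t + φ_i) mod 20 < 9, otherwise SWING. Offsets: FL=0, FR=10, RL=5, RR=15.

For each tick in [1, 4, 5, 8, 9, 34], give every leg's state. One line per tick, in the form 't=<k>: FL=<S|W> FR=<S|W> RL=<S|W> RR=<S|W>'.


t=1: phase=(1,11,6,16) vs β=9 → FL=S FR=W RL=S RR=W
t=4: phase=(4,14,9,19) vs β=9 → FL=S FR=W RL=W RR=W
t=5: phase=(5,15,10,0) vs β=9 → FL=S FR=W RL=W RR=S
t=8: phase=(8,18,13,3) vs β=9 → FL=S FR=W RL=W RR=S
t=9: phase=(9,19,14,4) vs β=9 → FL=W FR=W RL=W RR=S
t=34: phase=(14,4,19,9) vs β=9 → FL=W FR=S RL=W RR=W

t=1: FL=S FR=W RL=S RR=W
t=4: FL=S FR=W RL=W RR=W
t=5: FL=S FR=W RL=W RR=S
t=8: FL=S FR=W RL=W RR=S
t=9: FL=W FR=W RL=W RR=S
t=34: FL=W FR=S RL=W RR=W


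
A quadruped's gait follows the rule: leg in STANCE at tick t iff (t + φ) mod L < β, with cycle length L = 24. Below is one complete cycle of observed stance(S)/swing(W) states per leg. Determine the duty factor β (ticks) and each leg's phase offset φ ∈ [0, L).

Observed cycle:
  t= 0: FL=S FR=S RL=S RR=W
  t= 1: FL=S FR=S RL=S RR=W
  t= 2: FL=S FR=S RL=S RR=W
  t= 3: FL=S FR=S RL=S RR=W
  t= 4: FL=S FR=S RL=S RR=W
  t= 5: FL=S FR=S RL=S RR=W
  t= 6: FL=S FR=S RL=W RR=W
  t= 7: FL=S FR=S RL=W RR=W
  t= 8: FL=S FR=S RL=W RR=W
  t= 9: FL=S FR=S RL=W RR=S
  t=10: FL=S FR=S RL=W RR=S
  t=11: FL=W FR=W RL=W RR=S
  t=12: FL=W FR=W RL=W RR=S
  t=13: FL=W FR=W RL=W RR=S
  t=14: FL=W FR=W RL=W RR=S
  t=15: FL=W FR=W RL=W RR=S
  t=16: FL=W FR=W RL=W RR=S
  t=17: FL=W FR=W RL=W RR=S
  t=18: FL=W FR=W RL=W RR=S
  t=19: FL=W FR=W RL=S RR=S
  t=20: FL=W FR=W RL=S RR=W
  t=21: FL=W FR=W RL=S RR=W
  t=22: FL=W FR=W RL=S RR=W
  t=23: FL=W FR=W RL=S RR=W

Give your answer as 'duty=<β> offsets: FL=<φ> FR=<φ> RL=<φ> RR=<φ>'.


duty β = stance ticks per leg = 11
FL: stance ticks = 11; W→S at t=0 → φ=0
FR: stance ticks = 11; W→S at t=0 → φ=0
RL: stance ticks = 11; W→S at t=19 → φ=5
RR: stance ticks = 11; W→S at t=9 → φ=15

duty=11 offsets: FL=0 FR=0 RL=5 RR=15


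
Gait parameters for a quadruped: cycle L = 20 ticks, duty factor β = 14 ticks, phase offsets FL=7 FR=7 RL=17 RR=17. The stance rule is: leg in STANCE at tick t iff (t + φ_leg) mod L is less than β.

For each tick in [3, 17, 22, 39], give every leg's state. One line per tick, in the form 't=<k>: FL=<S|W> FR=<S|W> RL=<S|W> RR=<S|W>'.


t=3: phase=(10,10,0,0) vs β=14 → FL=S FR=S RL=S RR=S
t=17: phase=(4,4,14,14) vs β=14 → FL=S FR=S RL=W RR=W
t=22: phase=(9,9,19,19) vs β=14 → FL=S FR=S RL=W RR=W
t=39: phase=(6,6,16,16) vs β=14 → FL=S FR=S RL=W RR=W

t=3: FL=S FR=S RL=S RR=S
t=17: FL=S FR=S RL=W RR=W
t=22: FL=S FR=S RL=W RR=W
t=39: FL=S FR=S RL=W RR=W


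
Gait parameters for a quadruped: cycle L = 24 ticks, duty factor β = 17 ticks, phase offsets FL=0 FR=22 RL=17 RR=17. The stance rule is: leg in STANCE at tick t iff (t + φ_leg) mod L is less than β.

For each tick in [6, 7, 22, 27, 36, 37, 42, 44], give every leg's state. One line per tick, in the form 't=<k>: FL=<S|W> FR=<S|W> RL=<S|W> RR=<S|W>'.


t=6: phase=(6,4,23,23) vs β=17 → FL=S FR=S RL=W RR=W
t=7: phase=(7,5,0,0) vs β=17 → FL=S FR=S RL=S RR=S
t=22: phase=(22,20,15,15) vs β=17 → FL=W FR=W RL=S RR=S
t=27: phase=(3,1,20,20) vs β=17 → FL=S FR=S RL=W RR=W
t=36: phase=(12,10,5,5) vs β=17 → FL=S FR=S RL=S RR=S
t=37: phase=(13,11,6,6) vs β=17 → FL=S FR=S RL=S RR=S
t=42: phase=(18,16,11,11) vs β=17 → FL=W FR=S RL=S RR=S
t=44: phase=(20,18,13,13) vs β=17 → FL=W FR=W RL=S RR=S

t=6: FL=S FR=S RL=W RR=W
t=7: FL=S FR=S RL=S RR=S
t=22: FL=W FR=W RL=S RR=S
t=27: FL=S FR=S RL=W RR=W
t=36: FL=S FR=S RL=S RR=S
t=37: FL=S FR=S RL=S RR=S
t=42: FL=W FR=S RL=S RR=S
t=44: FL=W FR=W RL=S RR=S


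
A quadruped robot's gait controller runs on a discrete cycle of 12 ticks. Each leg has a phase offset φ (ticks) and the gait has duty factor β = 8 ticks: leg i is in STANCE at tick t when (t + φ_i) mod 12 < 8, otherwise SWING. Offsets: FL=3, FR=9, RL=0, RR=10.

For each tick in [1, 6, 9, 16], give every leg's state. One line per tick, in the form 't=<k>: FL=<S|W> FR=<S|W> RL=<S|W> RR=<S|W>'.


t=1: phase=(4,10,1,11) vs β=8 → FL=S FR=W RL=S RR=W
t=6: phase=(9,3,6,4) vs β=8 → FL=W FR=S RL=S RR=S
t=9: phase=(0,6,9,7) vs β=8 → FL=S FR=S RL=W RR=S
t=16: phase=(7,1,4,2) vs β=8 → FL=S FR=S RL=S RR=S

t=1: FL=S FR=W RL=S RR=W
t=6: FL=W FR=S RL=S RR=S
t=9: FL=S FR=S RL=W RR=S
t=16: FL=S FR=S RL=S RR=S


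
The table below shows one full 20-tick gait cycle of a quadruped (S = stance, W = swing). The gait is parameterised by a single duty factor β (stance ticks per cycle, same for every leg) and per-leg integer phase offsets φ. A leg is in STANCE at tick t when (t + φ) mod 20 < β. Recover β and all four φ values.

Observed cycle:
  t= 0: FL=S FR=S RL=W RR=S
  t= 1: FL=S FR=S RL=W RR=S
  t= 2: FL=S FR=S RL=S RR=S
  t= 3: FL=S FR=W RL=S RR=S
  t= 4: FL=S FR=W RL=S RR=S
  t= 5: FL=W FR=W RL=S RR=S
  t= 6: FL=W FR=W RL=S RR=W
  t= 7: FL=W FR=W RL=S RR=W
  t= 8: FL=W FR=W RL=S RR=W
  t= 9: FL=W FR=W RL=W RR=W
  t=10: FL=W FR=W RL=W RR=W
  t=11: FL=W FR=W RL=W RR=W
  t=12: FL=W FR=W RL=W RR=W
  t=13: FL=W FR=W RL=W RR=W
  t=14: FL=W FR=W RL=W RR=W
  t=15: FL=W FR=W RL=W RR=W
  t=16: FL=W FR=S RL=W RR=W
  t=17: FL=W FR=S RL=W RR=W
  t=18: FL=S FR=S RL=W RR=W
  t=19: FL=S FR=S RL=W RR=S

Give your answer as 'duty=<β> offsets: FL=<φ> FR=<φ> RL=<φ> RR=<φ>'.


duty β = stance ticks per leg = 7
FL: stance ticks = 7; W→S at t=18 → φ=2
FR: stance ticks = 7; W→S at t=16 → φ=4
RL: stance ticks = 7; W→S at t=2 → φ=18
RR: stance ticks = 7; W→S at t=19 → φ=1

duty=7 offsets: FL=2 FR=4 RL=18 RR=1


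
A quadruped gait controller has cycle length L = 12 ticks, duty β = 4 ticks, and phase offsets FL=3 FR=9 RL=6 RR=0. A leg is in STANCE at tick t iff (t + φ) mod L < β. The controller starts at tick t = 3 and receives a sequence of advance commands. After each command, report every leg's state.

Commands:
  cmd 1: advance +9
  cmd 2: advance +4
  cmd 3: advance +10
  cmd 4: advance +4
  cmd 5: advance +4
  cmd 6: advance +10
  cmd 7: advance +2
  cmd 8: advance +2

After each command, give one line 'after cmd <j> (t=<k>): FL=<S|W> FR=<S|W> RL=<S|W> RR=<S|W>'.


start t=3: FL=W FR=S RL=W RR=S
cmd 1: advance +9 → t=12, phase=(3,9,6,0) → FL=S FR=W RL=W RR=S
cmd 2: advance +4 → t=16, phase=(7,1,10,4) → FL=W FR=S RL=W RR=W
cmd 3: advance +10 → t=26, phase=(5,11,8,2) → FL=W FR=W RL=W RR=S
cmd 4: advance +4 → t=30, phase=(9,3,0,6) → FL=W FR=S RL=S RR=W
cmd 5: advance +4 → t=34, phase=(1,7,4,10) → FL=S FR=W RL=W RR=W
cmd 6: advance +10 → t=44, phase=(11,5,2,8) → FL=W FR=W RL=S RR=W
cmd 7: advance +2 → t=46, phase=(1,7,4,10) → FL=S FR=W RL=W RR=W
cmd 8: advance +2 → t=48, phase=(3,9,6,0) → FL=S FR=W RL=W RR=S

after cmd 1 (t=12): FL=S FR=W RL=W RR=S
after cmd 2 (t=16): FL=W FR=S RL=W RR=W
after cmd 3 (t=26): FL=W FR=W RL=W RR=S
after cmd 4 (t=30): FL=W FR=S RL=S RR=W
after cmd 5 (t=34): FL=S FR=W RL=W RR=W
after cmd 6 (t=44): FL=W FR=W RL=S RR=W
after cmd 7 (t=46): FL=S FR=W RL=W RR=W
after cmd 8 (t=48): FL=S FR=W RL=W RR=S


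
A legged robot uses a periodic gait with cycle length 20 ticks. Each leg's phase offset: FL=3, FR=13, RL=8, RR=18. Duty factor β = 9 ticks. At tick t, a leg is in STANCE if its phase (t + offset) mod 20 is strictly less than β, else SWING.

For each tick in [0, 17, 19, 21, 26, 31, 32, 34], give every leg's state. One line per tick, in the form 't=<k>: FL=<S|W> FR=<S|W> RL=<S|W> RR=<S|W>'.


t=0: FL=S FR=W RL=S RR=W
t=17: FL=S FR=W RL=S RR=W
t=19: FL=S FR=W RL=S RR=W
t=21: FL=S FR=W RL=W RR=W
t=26: FL=W FR=W RL=W RR=S
t=31: FL=W FR=S RL=W RR=W
t=32: FL=W FR=S RL=S RR=W
t=34: FL=W FR=S RL=S RR=W

t=0: phase=(3,13,8,18) vs β=9 → FL=S FR=W RL=S RR=W
t=17: phase=(0,10,5,15) vs β=9 → FL=S FR=W RL=S RR=W
t=19: phase=(2,12,7,17) vs β=9 → FL=S FR=W RL=S RR=W
t=21: phase=(4,14,9,19) vs β=9 → FL=S FR=W RL=W RR=W
t=26: phase=(9,19,14,4) vs β=9 → FL=W FR=W RL=W RR=S
t=31: phase=(14,4,19,9) vs β=9 → FL=W FR=S RL=W RR=W
t=32: phase=(15,5,0,10) vs β=9 → FL=W FR=S RL=S RR=W
t=34: phase=(17,7,2,12) vs β=9 → FL=W FR=S RL=S RR=W


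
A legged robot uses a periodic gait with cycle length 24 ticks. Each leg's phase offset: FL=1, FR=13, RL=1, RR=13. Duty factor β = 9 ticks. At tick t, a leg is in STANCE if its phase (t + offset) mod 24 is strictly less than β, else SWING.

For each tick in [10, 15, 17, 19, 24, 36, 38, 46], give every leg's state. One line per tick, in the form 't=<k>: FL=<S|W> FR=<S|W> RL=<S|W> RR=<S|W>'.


t=10: FL=W FR=W RL=W RR=W
t=15: FL=W FR=S RL=W RR=S
t=17: FL=W FR=S RL=W RR=S
t=19: FL=W FR=S RL=W RR=S
t=24: FL=S FR=W RL=S RR=W
t=36: FL=W FR=S RL=W RR=S
t=38: FL=W FR=S RL=W RR=S
t=46: FL=W FR=W RL=W RR=W

t=10: phase=(11,23,11,23) vs β=9 → FL=W FR=W RL=W RR=W
t=15: phase=(16,4,16,4) vs β=9 → FL=W FR=S RL=W RR=S
t=17: phase=(18,6,18,6) vs β=9 → FL=W FR=S RL=W RR=S
t=19: phase=(20,8,20,8) vs β=9 → FL=W FR=S RL=W RR=S
t=24: phase=(1,13,1,13) vs β=9 → FL=S FR=W RL=S RR=W
t=36: phase=(13,1,13,1) vs β=9 → FL=W FR=S RL=W RR=S
t=38: phase=(15,3,15,3) vs β=9 → FL=W FR=S RL=W RR=S
t=46: phase=(23,11,23,11) vs β=9 → FL=W FR=W RL=W RR=W


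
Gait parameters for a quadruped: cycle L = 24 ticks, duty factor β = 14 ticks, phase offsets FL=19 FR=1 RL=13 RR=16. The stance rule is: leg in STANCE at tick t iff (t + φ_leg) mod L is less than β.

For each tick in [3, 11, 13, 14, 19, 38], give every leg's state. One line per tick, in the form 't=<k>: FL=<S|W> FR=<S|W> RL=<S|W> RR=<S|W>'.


t=3: FL=W FR=S RL=W RR=W
t=11: FL=S FR=S RL=S RR=S
t=13: FL=S FR=W RL=S RR=S
t=14: FL=S FR=W RL=S RR=S
t=19: FL=W FR=W RL=S RR=S
t=38: FL=S FR=W RL=S RR=S

t=3: phase=(22,4,16,19) vs β=14 → FL=W FR=S RL=W RR=W
t=11: phase=(6,12,0,3) vs β=14 → FL=S FR=S RL=S RR=S
t=13: phase=(8,14,2,5) vs β=14 → FL=S FR=W RL=S RR=S
t=14: phase=(9,15,3,6) vs β=14 → FL=S FR=W RL=S RR=S
t=19: phase=(14,20,8,11) vs β=14 → FL=W FR=W RL=S RR=S
t=38: phase=(9,15,3,6) vs β=14 → FL=S FR=W RL=S RR=S


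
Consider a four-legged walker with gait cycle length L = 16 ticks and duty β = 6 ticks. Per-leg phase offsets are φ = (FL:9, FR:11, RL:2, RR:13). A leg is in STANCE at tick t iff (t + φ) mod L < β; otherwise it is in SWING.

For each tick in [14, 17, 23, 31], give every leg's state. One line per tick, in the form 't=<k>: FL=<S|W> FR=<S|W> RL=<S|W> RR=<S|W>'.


t=14: FL=W FR=W RL=S RR=W
t=17: FL=W FR=W RL=S RR=W
t=23: FL=S FR=S RL=W RR=S
t=31: FL=W FR=W RL=S RR=W

t=14: phase=(7,9,0,11) vs β=6 → FL=W FR=W RL=S RR=W
t=17: phase=(10,12,3,14) vs β=6 → FL=W FR=W RL=S RR=W
t=23: phase=(0,2,9,4) vs β=6 → FL=S FR=S RL=W RR=S
t=31: phase=(8,10,1,12) vs β=6 → FL=W FR=W RL=S RR=W


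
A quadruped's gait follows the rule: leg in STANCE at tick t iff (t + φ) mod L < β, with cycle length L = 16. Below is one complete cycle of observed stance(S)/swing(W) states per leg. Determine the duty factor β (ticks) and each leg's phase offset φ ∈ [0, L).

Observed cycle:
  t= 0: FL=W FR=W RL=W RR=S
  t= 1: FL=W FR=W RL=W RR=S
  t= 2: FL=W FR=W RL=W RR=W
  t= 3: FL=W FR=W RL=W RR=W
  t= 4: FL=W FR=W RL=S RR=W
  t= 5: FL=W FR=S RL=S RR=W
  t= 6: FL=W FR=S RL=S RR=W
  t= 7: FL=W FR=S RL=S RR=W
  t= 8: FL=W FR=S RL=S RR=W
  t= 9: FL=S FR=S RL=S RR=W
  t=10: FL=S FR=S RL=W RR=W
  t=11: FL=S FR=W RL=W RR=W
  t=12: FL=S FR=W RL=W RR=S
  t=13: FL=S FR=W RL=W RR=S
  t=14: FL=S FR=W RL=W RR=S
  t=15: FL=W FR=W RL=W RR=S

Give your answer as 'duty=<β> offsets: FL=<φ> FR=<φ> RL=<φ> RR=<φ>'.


duty=6 offsets: FL=7 FR=11 RL=12 RR=4

duty β = stance ticks per leg = 6
FL: stance ticks = 6; W→S at t=9 → φ=7
FR: stance ticks = 6; W→S at t=5 → φ=11
RL: stance ticks = 6; W→S at t=4 → φ=12
RR: stance ticks = 6; W→S at t=12 → φ=4


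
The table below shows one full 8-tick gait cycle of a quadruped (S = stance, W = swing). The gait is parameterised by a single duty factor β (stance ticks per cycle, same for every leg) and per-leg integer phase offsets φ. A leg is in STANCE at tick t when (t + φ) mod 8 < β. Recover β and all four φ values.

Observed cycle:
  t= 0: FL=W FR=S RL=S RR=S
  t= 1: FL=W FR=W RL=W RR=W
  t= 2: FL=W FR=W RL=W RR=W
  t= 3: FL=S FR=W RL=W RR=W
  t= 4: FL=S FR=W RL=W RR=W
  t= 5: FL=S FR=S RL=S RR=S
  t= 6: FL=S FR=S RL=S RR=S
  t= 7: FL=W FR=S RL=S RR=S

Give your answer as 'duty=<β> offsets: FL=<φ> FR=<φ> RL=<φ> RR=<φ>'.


duty=4 offsets: FL=5 FR=3 RL=3 RR=3

duty β = stance ticks per leg = 4
FL: stance ticks = 4; W→S at t=3 → φ=5
FR: stance ticks = 4; W→S at t=5 → φ=3
RL: stance ticks = 4; W→S at t=5 → φ=3
RR: stance ticks = 4; W→S at t=5 → φ=3


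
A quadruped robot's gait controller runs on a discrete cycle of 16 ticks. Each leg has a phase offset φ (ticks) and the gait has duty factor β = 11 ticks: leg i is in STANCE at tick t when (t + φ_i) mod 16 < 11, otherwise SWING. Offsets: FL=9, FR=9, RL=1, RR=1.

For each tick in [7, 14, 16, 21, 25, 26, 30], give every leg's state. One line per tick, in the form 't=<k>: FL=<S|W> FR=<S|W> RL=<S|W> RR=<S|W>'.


t=7: FL=S FR=S RL=S RR=S
t=14: FL=S FR=S RL=W RR=W
t=16: FL=S FR=S RL=S RR=S
t=21: FL=W FR=W RL=S RR=S
t=25: FL=S FR=S RL=S RR=S
t=26: FL=S FR=S RL=W RR=W
t=30: FL=S FR=S RL=W RR=W

t=7: phase=(0,0,8,8) vs β=11 → FL=S FR=S RL=S RR=S
t=14: phase=(7,7,15,15) vs β=11 → FL=S FR=S RL=W RR=W
t=16: phase=(9,9,1,1) vs β=11 → FL=S FR=S RL=S RR=S
t=21: phase=(14,14,6,6) vs β=11 → FL=W FR=W RL=S RR=S
t=25: phase=(2,2,10,10) vs β=11 → FL=S FR=S RL=S RR=S
t=26: phase=(3,3,11,11) vs β=11 → FL=S FR=S RL=W RR=W
t=30: phase=(7,7,15,15) vs β=11 → FL=S FR=S RL=W RR=W


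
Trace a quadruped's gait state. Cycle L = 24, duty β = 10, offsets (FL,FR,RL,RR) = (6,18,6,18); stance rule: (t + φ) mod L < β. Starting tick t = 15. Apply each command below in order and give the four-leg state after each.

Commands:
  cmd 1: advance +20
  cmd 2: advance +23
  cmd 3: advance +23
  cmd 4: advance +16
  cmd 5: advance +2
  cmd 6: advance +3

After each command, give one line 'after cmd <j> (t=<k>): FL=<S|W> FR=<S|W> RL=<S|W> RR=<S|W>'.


start t=15: FL=W FR=S RL=W RR=S
cmd 1: advance +20 → t=35, phase=(17,5,17,5) → FL=W FR=S RL=W RR=S
cmd 2: advance +23 → t=58, phase=(16,4,16,4) → FL=W FR=S RL=W RR=S
cmd 3: advance +23 → t=81, phase=(15,3,15,3) → FL=W FR=S RL=W RR=S
cmd 4: advance +16 → t=97, phase=(7,19,7,19) → FL=S FR=W RL=S RR=W
cmd 5: advance +2 → t=99, phase=(9,21,9,21) → FL=S FR=W RL=S RR=W
cmd 6: advance +3 → t=102, phase=(12,0,12,0) → FL=W FR=S RL=W RR=S

after cmd 1 (t=35): FL=W FR=S RL=W RR=S
after cmd 2 (t=58): FL=W FR=S RL=W RR=S
after cmd 3 (t=81): FL=W FR=S RL=W RR=S
after cmd 4 (t=97): FL=S FR=W RL=S RR=W
after cmd 5 (t=99): FL=S FR=W RL=S RR=W
after cmd 6 (t=102): FL=W FR=S RL=W RR=S


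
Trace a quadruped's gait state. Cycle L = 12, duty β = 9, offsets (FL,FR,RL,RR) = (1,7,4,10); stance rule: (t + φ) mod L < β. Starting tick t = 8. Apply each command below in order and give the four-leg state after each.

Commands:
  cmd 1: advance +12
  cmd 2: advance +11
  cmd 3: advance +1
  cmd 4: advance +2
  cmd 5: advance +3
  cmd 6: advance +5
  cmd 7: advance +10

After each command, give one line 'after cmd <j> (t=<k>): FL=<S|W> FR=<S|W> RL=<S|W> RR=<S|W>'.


start t=8: FL=W FR=S RL=S RR=S
cmd 1: advance +12 → t=20, phase=(9,3,0,6) → FL=W FR=S RL=S RR=S
cmd 2: advance +11 → t=31, phase=(8,2,11,5) → FL=S FR=S RL=W RR=S
cmd 3: advance +1 → t=32, phase=(9,3,0,6) → FL=W FR=S RL=S RR=S
cmd 4: advance +2 → t=34, phase=(11,5,2,8) → FL=W FR=S RL=S RR=S
cmd 5: advance +3 → t=37, phase=(2,8,5,11) → FL=S FR=S RL=S RR=W
cmd 6: advance +5 → t=42, phase=(7,1,10,4) → FL=S FR=S RL=W RR=S
cmd 7: advance +10 → t=52, phase=(5,11,8,2) → FL=S FR=W RL=S RR=S

after cmd 1 (t=20): FL=W FR=S RL=S RR=S
after cmd 2 (t=31): FL=S FR=S RL=W RR=S
after cmd 3 (t=32): FL=W FR=S RL=S RR=S
after cmd 4 (t=34): FL=W FR=S RL=S RR=S
after cmd 5 (t=37): FL=S FR=S RL=S RR=W
after cmd 6 (t=42): FL=S FR=S RL=W RR=S
after cmd 7 (t=52): FL=S FR=W RL=S RR=S


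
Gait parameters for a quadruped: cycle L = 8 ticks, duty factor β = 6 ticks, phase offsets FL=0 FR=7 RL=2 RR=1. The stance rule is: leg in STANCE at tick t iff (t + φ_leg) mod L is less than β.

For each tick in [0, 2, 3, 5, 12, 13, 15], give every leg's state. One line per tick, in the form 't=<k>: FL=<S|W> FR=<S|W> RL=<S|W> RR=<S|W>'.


t=0: phase=(0,7,2,1) vs β=6 → FL=S FR=W RL=S RR=S
t=2: phase=(2,1,4,3) vs β=6 → FL=S FR=S RL=S RR=S
t=3: phase=(3,2,5,4) vs β=6 → FL=S FR=S RL=S RR=S
t=5: phase=(5,4,7,6) vs β=6 → FL=S FR=S RL=W RR=W
t=12: phase=(4,3,6,5) vs β=6 → FL=S FR=S RL=W RR=S
t=13: phase=(5,4,7,6) vs β=6 → FL=S FR=S RL=W RR=W
t=15: phase=(7,6,1,0) vs β=6 → FL=W FR=W RL=S RR=S

t=0: FL=S FR=W RL=S RR=S
t=2: FL=S FR=S RL=S RR=S
t=3: FL=S FR=S RL=S RR=S
t=5: FL=S FR=S RL=W RR=W
t=12: FL=S FR=S RL=W RR=S
t=13: FL=S FR=S RL=W RR=W
t=15: FL=W FR=W RL=S RR=S


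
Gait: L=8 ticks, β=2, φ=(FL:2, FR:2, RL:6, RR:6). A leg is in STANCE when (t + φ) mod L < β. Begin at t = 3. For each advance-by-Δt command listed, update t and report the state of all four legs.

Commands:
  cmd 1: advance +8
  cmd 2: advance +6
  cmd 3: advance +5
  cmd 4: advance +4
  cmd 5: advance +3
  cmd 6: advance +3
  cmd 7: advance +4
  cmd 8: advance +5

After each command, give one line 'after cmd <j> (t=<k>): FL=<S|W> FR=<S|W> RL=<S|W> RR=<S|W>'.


start t=3: FL=W FR=W RL=S RR=S
cmd 1: advance +8 → t=11, phase=(5,5,1,1) → FL=W FR=W RL=S RR=S
cmd 2: advance +6 → t=17, phase=(3,3,7,7) → FL=W FR=W RL=W RR=W
cmd 3: advance +5 → t=22, phase=(0,0,4,4) → FL=S FR=S RL=W RR=W
cmd 4: advance +4 → t=26, phase=(4,4,0,0) → FL=W FR=W RL=S RR=S
cmd 5: advance +3 → t=29, phase=(7,7,3,3) → FL=W FR=W RL=W RR=W
cmd 6: advance +3 → t=32, phase=(2,2,6,6) → FL=W FR=W RL=W RR=W
cmd 7: advance +4 → t=36, phase=(6,6,2,2) → FL=W FR=W RL=W RR=W
cmd 8: advance +5 → t=41, phase=(3,3,7,7) → FL=W FR=W RL=W RR=W

after cmd 1 (t=11): FL=W FR=W RL=S RR=S
after cmd 2 (t=17): FL=W FR=W RL=W RR=W
after cmd 3 (t=22): FL=S FR=S RL=W RR=W
after cmd 4 (t=26): FL=W FR=W RL=S RR=S
after cmd 5 (t=29): FL=W FR=W RL=W RR=W
after cmd 6 (t=32): FL=W FR=W RL=W RR=W
after cmd 7 (t=36): FL=W FR=W RL=W RR=W
after cmd 8 (t=41): FL=W FR=W RL=W RR=W
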